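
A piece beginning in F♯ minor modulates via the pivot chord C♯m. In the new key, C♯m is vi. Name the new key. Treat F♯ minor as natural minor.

E major

The numeral vi denotes a minor triad on scale degree 6. With C♯ on degree 6, the tonic of the new key is E.
Degree 6 carries a minor triad in major keys, so the destination is E major.
Check: the diatonic triads of E major are E (I), F♯m (ii), G♯m (iii), A (IV), B (V), C♯m (vi), D♯dim (vii°) — C♯m is indeed vi.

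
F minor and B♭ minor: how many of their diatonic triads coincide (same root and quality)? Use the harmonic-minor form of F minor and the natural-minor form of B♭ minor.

3

Diatonic triads of F minor (harmonic minor): F minor (i), G diminished (ii°), A♭ augmented (III+), B♭ minor (iv), C major (V), D♭ major (VI), E diminished (vii°).
Diatonic triads of B♭ minor (natural minor): B♭ minor (i), C diminished (ii°), D♭ major (III), E♭ minor (iv), F minor (v), G♭ major (VI), A♭ major (VII).
Matching root and quality in both lists: F minor, B♭ minor, D♭ major.
That gives 3 common triads.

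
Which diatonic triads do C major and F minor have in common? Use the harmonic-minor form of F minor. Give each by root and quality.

Triads in C major: C (I), Dm (ii), Em (iii), F (IV), G (V), Am (vi), Bdim (vii°).
Triads in F minor (harmonic minor): Fm (i), Gdim (ii°), Abaug (III+), Bbm (iv), C (V), Db (VI), Edim (vii°).
Shared triads with their functions: C (I in C major, V in F minor).

C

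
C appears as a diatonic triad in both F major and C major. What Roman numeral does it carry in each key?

V in F major; I in C major

The scale of F major is F G A Bb C D E; C is degree 5, and the triad built there (C-E-G) is major, so it is V.
The scale of C major is C D E F G A B; C is degree 1, and the triad built there (C-E-G) is major, so it is I.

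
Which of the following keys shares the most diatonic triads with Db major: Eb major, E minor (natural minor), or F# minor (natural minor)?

Triads of Db major: Db (I), Ebm (ii), Fm (iii), Gb (IV), Ab (V), Bbm (vi), Cdim (vii°).
Eb major shares 2: Fm, Ab.
E minor (natural minor) shares 0: none.
F# minor (natural minor) shares 0: none.
The most common triads (2) are shared with Eb major.

Eb major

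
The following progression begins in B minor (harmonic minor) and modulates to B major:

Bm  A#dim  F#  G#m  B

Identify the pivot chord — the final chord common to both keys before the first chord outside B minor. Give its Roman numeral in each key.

Chords diatonic to B minor: Bm, C#dim, Daug, Em, F#, G, A#dim.
Reading the progression, the first chord not in that set is G#m, so the modulation leaves B minor there.
The chord immediately before G#m is F#, which is diatonic to both keys: V in B minor and V in B major.

F# — V in B minor, V in B major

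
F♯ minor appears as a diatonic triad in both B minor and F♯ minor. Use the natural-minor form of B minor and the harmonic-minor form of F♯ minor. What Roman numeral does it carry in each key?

The scale of B minor (natural minor) is B C♯ D E F♯ G A; F♯ is degree 5, and the triad built there (F♯-A-C♯) is minor, so it is v.
The scale of F♯ minor (harmonic minor) is F♯ G♯ A B C♯ D E♯; F♯ is degree 1, and the triad built there (F♯-A-C♯) is minor, so it is i.

v in B minor; i in F♯ minor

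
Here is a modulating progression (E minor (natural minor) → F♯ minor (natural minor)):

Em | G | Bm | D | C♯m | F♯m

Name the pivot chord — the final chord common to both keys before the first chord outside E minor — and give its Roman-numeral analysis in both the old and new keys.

Chords diatonic to E minor: Em, F♯dim, G, Am, Bm, C, D.
Reading the progression, the first chord not in that set is C♯m, so the modulation leaves E minor there.
The chord immediately before C♯m is D, which is diatonic to both keys: VII in E minor and VI in F♯ minor.

D — VII in E minor, VI in F♯ minor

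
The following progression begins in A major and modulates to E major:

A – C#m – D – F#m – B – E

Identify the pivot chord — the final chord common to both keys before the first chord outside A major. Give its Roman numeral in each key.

F#m — vi in A major, ii in E major

Chords diatonic to A major: A, Bm, C#m, D, E, F#m, G#dim.
Reading the progression, the first chord not in that set is B, so the modulation leaves A major there.
The chord immediately before B is F#m, which is diatonic to both keys: vi in A major and ii in E major.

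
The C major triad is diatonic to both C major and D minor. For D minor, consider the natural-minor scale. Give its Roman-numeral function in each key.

The scale of C major is C D E F G A B; C is degree 1, and the triad built there (C-E-G) is major, so it is I.
The scale of D minor (natural minor) is D E F G A B♭ C; C is degree 7, and the triad built there (C-E-G) is major, so it is VII.

I in C major; VII in D minor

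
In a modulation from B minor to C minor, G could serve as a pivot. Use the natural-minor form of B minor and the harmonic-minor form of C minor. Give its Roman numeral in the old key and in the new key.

VI in B minor; V in C minor

The scale of B minor (natural minor) is B C♯ D E F♯ G A; G is degree 6, and the triad built there (G-B-D) is major, so it is VI.
The scale of C minor (harmonic minor) is C D E♭ F G A♭ B; G is degree 5, and the triad built there (G-B-D) is major, so it is V.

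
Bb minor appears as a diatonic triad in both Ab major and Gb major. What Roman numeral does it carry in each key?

ii in Ab major; iii in Gb major

The scale of Ab major is Ab Bb C Db Eb F G; Bb is degree 2, and the triad built there (Bb-Db-F) is minor, so it is ii.
The scale of Gb major is Gb Ab Bb Cb Db Eb F; Bb is degree 3, and the triad built there (Bb-Db-F) is minor, so it is iii.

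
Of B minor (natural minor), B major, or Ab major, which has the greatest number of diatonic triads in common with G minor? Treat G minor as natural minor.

Ab major

Triads of G minor (natural minor): Gm (i), Adim (ii°), Bb (III), Cm (iv), Dm (v), Eb (VI), F (VII).
B minor (natural minor) shares 0: none.
B major shares 0: none.
Ab major shares 2: Cm, Eb.
The most common triads (2) are shared with Ab major.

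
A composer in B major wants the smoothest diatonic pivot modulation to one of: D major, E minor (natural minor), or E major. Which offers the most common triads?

Triads of B major: B major (I), C♯ minor (ii), D♯ minor (iii), E major (IV), F♯ major (V), G♯ minor (vi), A♯ diminished (vii°).
D major shares 0: none.
E minor (natural minor) shares 0: none.
E major shares 4: B, C♯m, E, G♯m.
The most common triads (4) are shared with E major.

E major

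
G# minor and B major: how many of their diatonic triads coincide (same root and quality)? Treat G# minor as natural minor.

Diatonic triads of G# minor (natural minor): G#m (i), A#dim (ii°), B (III), C#m (iv), D#m (v), E (VI), F# (VII).
Diatonic triads of B major: B (I), C#m (ii), D#m (iii), E (IV), F# (V), G#m (vi), A#dim (vii°).
Matching root and quality in both lists: G#m, A#dim, B, C#m, D#m, E, F#.
That gives 7 common triads.

7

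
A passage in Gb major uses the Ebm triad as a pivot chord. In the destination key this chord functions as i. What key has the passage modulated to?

Eb minor

The numeral i denotes a minor triad on scale degree 1. With Eb on degree 1, the tonic of the new key is Eb.
Degree 1 carries a minor triad in minor keys, so the destination is Eb minor.
Check: the diatonic triads of Eb minor (natural minor) are Ebm (i), Fdim (ii°), Gb (III), Abm (iv), Bbm (v), Cb (VI), Db (VII) — Ebm is indeed i.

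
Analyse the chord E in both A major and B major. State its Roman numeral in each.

The scale of A major is A B C# D E F# G#; E is degree 5, and the triad built there (E-G#-B) is major, so it is V.
The scale of B major is B C# D# E F# G# A#; E is degree 4, and the triad built there (E-G#-B) is major, so it is IV.

V in A major; IV in B major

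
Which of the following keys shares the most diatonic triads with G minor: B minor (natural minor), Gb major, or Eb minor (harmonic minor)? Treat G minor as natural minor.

Triads of G minor (natural minor): Gm (i), Adim (ii°), Bb (III), Cm (iv), Dm (v), Eb (VI), F (VII).
B minor (natural minor) shares 0: none.
Gb major shares 0: none.
Eb minor (harmonic minor) shares 1: Bb.
The most common triads (1) are shared with Eb minor.

Eb minor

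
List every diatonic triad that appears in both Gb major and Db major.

Gb, Bbm, Db, Ebm

Triads in Gb major: Gb major (I), Ab minor (ii), Bb minor (iii), Cb major (IV), Db major (V), Eb minor (vi), F diminished (vii°).
Triads in Db major: Db major (I), Eb minor (ii), F minor (iii), Gb major (IV), Ab major (V), Bb minor (vi), C diminished (vii°).
Shared triads with their functions: Gb major (I in Gb major, IV in Db major); Bb minor (iii in Gb major, vi in Db major); Db major (V in Gb major, I in Db major); Eb minor (vi in Gb major, ii in Db major).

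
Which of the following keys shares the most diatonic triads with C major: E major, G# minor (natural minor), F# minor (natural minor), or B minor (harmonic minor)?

Triads of C major: C major (I), D minor (ii), E minor (iii), F major (IV), G major (V), A minor (vi), B diminished (vii°).
E major shares 0: none.
G# minor (natural minor) shares 0: none.
F# minor (natural minor) shares 0: none.
B minor (harmonic minor) shares 2: Em, G.
The most common triads (2) are shared with B minor.

B minor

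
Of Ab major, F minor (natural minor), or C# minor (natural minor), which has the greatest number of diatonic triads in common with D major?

Triads of D major: D major (I), E minor (ii), F# minor (iii), G major (IV), A major (V), B minor (vi), C# diminished (vii°).
Ab major shares 0: none.
F minor (natural minor) shares 0: none.
C# minor (natural minor) shares 2: F#m, A.
The most common triads (2) are shared with C# minor.

C# minor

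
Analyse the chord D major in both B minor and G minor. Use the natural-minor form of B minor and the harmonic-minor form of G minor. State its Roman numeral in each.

The scale of B minor (natural minor) is B C# D E F# G A; D is degree 3, and the triad built there (D-F#-A) is major, so it is III.
The scale of G minor (harmonic minor) is G A Bb C D Eb F#; D is degree 5, and the triad built there (D-F#-A) is major, so it is V.

III in B minor; V in G minor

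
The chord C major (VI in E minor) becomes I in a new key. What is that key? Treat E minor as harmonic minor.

C major

The numeral I denotes a major triad on scale degree 1. With C on degree 1, the tonic of the new key is C.
Degree 1 carries a major triad in major keys, so the destination is C major.
Check: the diatonic triads of C major are C (I), Dm (ii), Em (iii), F (IV), G (V), Am (vi), Bdim (vii°) — C major is indeed I.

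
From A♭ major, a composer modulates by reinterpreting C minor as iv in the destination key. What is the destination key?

The numeral iv denotes a minor triad on scale degree 4. With C on degree 4, the tonic of the new key is G.
Degree 4 carries a minor triad in minor keys, so the destination is G minor.
Check: the diatonic triads of G minor (natural minor) are Gm (i), Adim (ii°), B♭ (III), Cm (iv), Dm (v), E♭ (VI), F (VII) — C minor is indeed iv.

G minor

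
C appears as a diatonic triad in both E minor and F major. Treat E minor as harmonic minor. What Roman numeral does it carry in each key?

The scale of E minor (harmonic minor) is E F♯ G A B C D♯; C is degree 6, and the triad built there (C-E-G) is major, so it is VI.
The scale of F major is F G A B♭ C D E; C is degree 5, and the triad built there (C-E-G) is major, so it is V.

VI in E minor; V in F major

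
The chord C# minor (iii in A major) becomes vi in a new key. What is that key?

E major

The numeral vi denotes a minor triad on scale degree 6. With C# on degree 6, the tonic of the new key is E.
Degree 6 carries a minor triad in major keys, so the destination is E major.
Check: the diatonic triads of E major are E (I), F#m (ii), G#m (iii), A (IV), B (V), C#m (vi), D#dim (vii°) — C# minor is indeed vi.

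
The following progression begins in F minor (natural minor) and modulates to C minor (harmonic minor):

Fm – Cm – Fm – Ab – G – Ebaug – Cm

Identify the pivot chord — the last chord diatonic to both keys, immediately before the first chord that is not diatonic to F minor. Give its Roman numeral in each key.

Ab — III in F minor, VI in C minor

Chords diatonic to F minor: Fm, Gdim, Ab, Bbm, Cm, Db, Eb.
Reading the progression, the first chord not in that set is G, so the modulation leaves F minor there.
The chord immediately before G is Ab, which is diatonic to both keys: III in F minor and VI in C minor.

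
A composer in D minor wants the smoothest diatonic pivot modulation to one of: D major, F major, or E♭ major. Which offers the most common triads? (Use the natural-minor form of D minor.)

Triads of D minor (natural minor): D minor (i), E diminished (ii°), F major (III), G minor (iv), A minor (v), B♭ major (VI), C major (VII).
D major shares 0: none.
F major shares 7: Dm, Edim, F, Gm, Am, B♭, C.
E♭ major shares 2: Gm, B♭.
The most common triads (7) are shared with F major.

F major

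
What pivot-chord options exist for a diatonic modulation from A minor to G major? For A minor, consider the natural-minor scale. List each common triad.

Am, C, Em, G

Triads in A minor (natural minor): Am (i), Bdim (ii°), C (III), Dm (iv), Em (v), F (VI), G (VII).
Triads in G major: G (I), Am (ii), Bm (iii), C (IV), D (V), Em (vi), F♯dim (vii°).
Shared triads with their functions: Am (i in A minor, ii in G major); C (III in A minor, IV in G major); Em (v in A minor, vi in G major); G (VII in A minor, I in G major).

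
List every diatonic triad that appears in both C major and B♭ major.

Dm, F

Triads in C major: C (I), Dm (ii), Em (iii), F (IV), G (V), Am (vi), Bdim (vii°).
Triads in B♭ major: B♭ (I), Cm (ii), Dm (iii), E♭ (IV), F (V), Gm (vi), Adim (vii°).
Shared triads with their functions: Dm (ii in C major, iii in B♭ major); F (IV in C major, V in B♭ major).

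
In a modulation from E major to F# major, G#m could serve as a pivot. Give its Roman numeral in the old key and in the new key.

iii in E major; ii in F# major

The scale of E major is E F# G# A B C# D#; G# is degree 3, and the triad built there (G#-B-D#) is minor, so it is iii.
The scale of F# major is F# G# A# B C# D# E#; G# is degree 2, and the triad built there (G#-B-D#) is minor, so it is ii.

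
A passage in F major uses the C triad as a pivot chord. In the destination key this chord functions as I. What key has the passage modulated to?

The numeral I denotes a major triad on scale degree 1. With C on degree 1, the tonic of the new key is C.
Degree 1 carries a major triad in major keys, so the destination is C major.
Check: the diatonic triads of C major are C (I), Dm (ii), Em (iii), F (IV), G (V), Am (vi), Bdim (vii°) — C is indeed I.

C major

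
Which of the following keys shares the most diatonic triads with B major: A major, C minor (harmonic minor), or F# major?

Triads of B major: B (I), C#m (ii), D#m (iii), E (IV), F# (V), G#m (vi), A#dim (vii°).
A major shares 2: C#m, E.
C minor (harmonic minor) shares 0: none.
F# major shares 4: B, D#m, F#, G#m.
The most common triads (4) are shared with F# major.

F# major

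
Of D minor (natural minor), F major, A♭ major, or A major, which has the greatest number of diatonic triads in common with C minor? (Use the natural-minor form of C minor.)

A♭ major

Triads of C minor (natural minor): Cm (i), Ddim (ii°), E♭ (III), Fm (iv), Gm (v), A♭ (VI), B♭ (VII).
D minor (natural minor) shares 2: Gm, B♭.
F major shares 2: Gm, B♭.
A♭ major shares 4: Cm, E♭, Fm, A♭.
A major shares 0: none.
The most common triads (4) are shared with A♭ major.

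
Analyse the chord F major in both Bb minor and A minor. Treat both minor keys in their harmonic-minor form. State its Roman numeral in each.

The scale of Bb minor (harmonic minor) is Bb C Db Eb F Gb A; F is degree 5, and the triad built there (F-A-C) is major, so it is V.
The scale of A minor (harmonic minor) is A B C D E F G#; F is degree 6, and the triad built there (F-A-C) is major, so it is VI.

V in Bb minor; VI in A minor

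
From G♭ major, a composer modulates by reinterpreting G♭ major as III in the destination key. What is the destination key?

E♭ minor

The numeral III denotes a major triad on scale degree 3. With G♭ on degree 3, the tonic of the new key is E♭.
Degree 3 carries a major triad in natural-minor keys, so the destination is E♭ minor.
Check: the diatonic triads of E♭ minor (natural minor) are E♭m (i), Fdim (ii°), G♭ (III), A♭m (iv), B♭m (v), C♭ (VI), D♭ (VII) — G♭ major is indeed III.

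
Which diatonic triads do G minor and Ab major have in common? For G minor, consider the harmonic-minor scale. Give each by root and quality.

Triads in G minor (harmonic minor): Gm (i), Adim (ii°), Bbaug (III+), Cm (iv), D (V), Eb (VI), F#dim (vii°).
Triads in Ab major: Ab (I), Bbm (ii), Cm (iii), Db (IV), Eb (V), Fm (vi), Gdim (vii°).
Shared triads with their functions: Cm (iv in G minor, iii in Ab major); Eb (VI in G minor, V in Ab major).

Cm, Eb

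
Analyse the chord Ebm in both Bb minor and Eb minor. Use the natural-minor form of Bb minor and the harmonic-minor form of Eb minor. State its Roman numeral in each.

iv in Bb minor; i in Eb minor

The scale of Bb minor (natural minor) is Bb C Db Eb F Gb Ab; Eb is degree 4, and the triad built there (Eb-Gb-Bb) is minor, so it is iv.
The scale of Eb minor (harmonic minor) is Eb F Gb Ab Bb Cb D; Eb is degree 1, and the triad built there (Eb-Gb-Bb) is minor, so it is i.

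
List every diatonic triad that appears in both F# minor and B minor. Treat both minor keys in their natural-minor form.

Triads in F# minor (natural minor): F# minor (i), G# diminished (ii°), A major (III), B minor (iv), C# minor (v), D major (VI), E major (VII).
Triads in B minor (natural minor): B minor (i), C# diminished (ii°), D major (III), E minor (iv), F# minor (v), G major (VI), A major (VII).
Shared triads with their functions: F# minor (i in F# minor, v in B minor); A major (III in F# minor, VII in B minor); B minor (iv in F# minor, i in B minor); D major (VI in F# minor, III in B minor).

F#m, A, Bm, D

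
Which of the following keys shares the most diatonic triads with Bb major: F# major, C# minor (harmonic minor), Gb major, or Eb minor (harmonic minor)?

Eb minor

Triads of Bb major: Bb (I), Cm (ii), Dm (iii), Eb (IV), F (V), Gm (vi), Adim (vii°).
F# major shares 0: none.
C# minor (harmonic minor) shares 0: none.
Gb major shares 0: none.
Eb minor (harmonic minor) shares 1: Bb.
The most common triads (1) are shared with Eb minor.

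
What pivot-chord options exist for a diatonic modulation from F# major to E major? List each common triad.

Triads in F# major: F# (I), G#m (ii), A#m (iii), B (IV), C# (V), D#m (vi), E#dim (vii°).
Triads in E major: E (I), F#m (ii), G#m (iii), A (IV), B (V), C#m (vi), D#dim (vii°).
Shared triads with their functions: G#m (ii in F# major, iii in E major); B (IV in F# major, V in E major).

G#m, B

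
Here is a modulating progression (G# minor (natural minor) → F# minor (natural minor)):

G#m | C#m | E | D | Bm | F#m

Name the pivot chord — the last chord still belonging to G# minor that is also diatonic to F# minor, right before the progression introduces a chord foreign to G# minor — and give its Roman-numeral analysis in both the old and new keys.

E — VI in G# minor, VII in F# minor

Chords diatonic to G# minor: G#m, A#dim, B, C#m, D#m, E, F#.
Reading the progression, the first chord not in that set is D, so the modulation leaves G# minor there.
The chord immediately before D is E, which is diatonic to both keys: VI in G# minor and VII in F# minor.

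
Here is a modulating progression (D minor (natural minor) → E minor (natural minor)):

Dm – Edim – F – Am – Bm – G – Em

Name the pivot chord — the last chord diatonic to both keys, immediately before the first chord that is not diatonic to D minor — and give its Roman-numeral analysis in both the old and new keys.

Chords diatonic to D minor: Dm, Edim, F, Gm, Am, Bb, C.
Reading the progression, the first chord not in that set is Bm, so the modulation leaves D minor there.
The chord immediately before Bm is Am, which is diatonic to both keys: v in D minor and iv in E minor.

Am — v in D minor, iv in E minor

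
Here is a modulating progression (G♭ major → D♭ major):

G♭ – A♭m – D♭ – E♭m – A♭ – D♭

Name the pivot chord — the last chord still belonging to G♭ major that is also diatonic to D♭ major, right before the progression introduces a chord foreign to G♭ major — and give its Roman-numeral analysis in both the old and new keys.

Chords diatonic to G♭ major: G♭, A♭m, B♭m, C♭, D♭, E♭m, Fdim.
Reading the progression, the first chord not in that set is A♭, so the modulation leaves G♭ major there.
The chord immediately before A♭ is E♭m, which is diatonic to both keys: vi in G♭ major and ii in D♭ major.

E♭m — vi in G♭ major, ii in D♭ major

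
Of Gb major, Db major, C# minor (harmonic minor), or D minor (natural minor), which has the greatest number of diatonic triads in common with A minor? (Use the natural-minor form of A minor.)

D minor

Triads of A minor (natural minor): Am (i), Bdim (ii°), C (III), Dm (iv), Em (v), F (VI), G (VII).
Gb major shares 0: none.
Db major shares 0: none.
C# minor (harmonic minor) shares 0: none.
D minor (natural minor) shares 4: Am, C, Dm, F.
The most common triads (4) are shared with D minor.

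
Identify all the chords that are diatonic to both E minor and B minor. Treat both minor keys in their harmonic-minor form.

Triads in E minor (harmonic minor): Em (i), F♯dim (ii°), Gaug (III+), Am (iv), B (V), C (VI), D♯dim (vii°).
Triads in B minor (harmonic minor): Bm (i), C♯dim (ii°), Daug (III+), Em (iv), F♯ (V), G (VI), A♯dim (vii°).
Shared triads with their functions: Em (i in E minor, iv in B minor).

Em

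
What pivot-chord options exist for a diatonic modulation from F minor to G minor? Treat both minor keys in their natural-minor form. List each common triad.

Cm, Eb

Triads in F minor (natural minor): F minor (i), G diminished (ii°), Ab major (III), Bb minor (iv), C minor (v), Db major (VI), Eb major (VII).
Triads in G minor (natural minor): G minor (i), A diminished (ii°), Bb major (III), C minor (iv), D minor (v), Eb major (VI), F major (VII).
Shared triads with their functions: C minor (v in F minor, iv in G minor); Eb major (VII in F minor, VI in G minor).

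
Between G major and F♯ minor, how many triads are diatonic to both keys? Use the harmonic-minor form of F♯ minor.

Diatonic triads of G major: G major (I), A minor (ii), B minor (iii), C major (IV), D major (V), E minor (vi), F♯ diminished (vii°).
Diatonic triads of F♯ minor (harmonic minor): F♯ minor (i), G♯ diminished (ii°), A augmented (III+), B minor (iv), C♯ major (V), D major (VI), E♯ diminished (vii°).
Matching root and quality in both lists: B minor, D major.
That gives 2 common triads.

2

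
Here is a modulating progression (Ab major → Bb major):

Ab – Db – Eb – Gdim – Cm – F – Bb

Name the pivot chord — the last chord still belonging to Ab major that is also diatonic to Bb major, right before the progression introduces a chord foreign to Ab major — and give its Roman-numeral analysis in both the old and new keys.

Cm — iii in Ab major, ii in Bb major

Chords diatonic to Ab major: Ab, Bbm, Cm, Db, Eb, Fm, Gdim.
Reading the progression, the first chord not in that set is F, so the modulation leaves Ab major there.
The chord immediately before F is Cm, which is diatonic to both keys: iii in Ab major and ii in Bb major.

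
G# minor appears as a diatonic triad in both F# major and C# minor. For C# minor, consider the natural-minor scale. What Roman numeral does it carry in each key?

ii in F# major; v in C# minor

The scale of F# major is F# G# A# B C# D# E#; G# is degree 2, and the triad built there (G#-B-D#) is minor, so it is ii.
The scale of C# minor (natural minor) is C# D# E F# G# A B; G# is degree 5, and the triad built there (G#-B-D#) is minor, so it is v.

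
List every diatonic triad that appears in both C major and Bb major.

Triads in C major: C (I), Dm (ii), Em (iii), F (IV), G (V), Am (vi), Bdim (vii°).
Triads in Bb major: Bb (I), Cm (ii), Dm (iii), Eb (IV), F (V), Gm (vi), Adim (vii°).
Shared triads with their functions: Dm (ii in C major, iii in Bb major); F (IV in C major, V in Bb major).

Dm, F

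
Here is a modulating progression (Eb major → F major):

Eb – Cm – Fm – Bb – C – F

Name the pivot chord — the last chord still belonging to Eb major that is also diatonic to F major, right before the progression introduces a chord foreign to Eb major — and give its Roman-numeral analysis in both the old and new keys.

Bb — V in Eb major, IV in F major

Chords diatonic to Eb major: Eb, Fm, Gm, Ab, Bb, Cm, Ddim.
Reading the progression, the first chord not in that set is C, so the modulation leaves Eb major there.
The chord immediately before C is Bb, which is diatonic to both keys: V in Eb major and IV in F major.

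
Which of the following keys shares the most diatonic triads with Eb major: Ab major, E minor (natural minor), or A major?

Triads of Eb major: Eb major (I), F minor (ii), G minor (iii), Ab major (IV), Bb major (V), C minor (vi), D diminished (vii°).
Ab major shares 4: Eb, Fm, Ab, Cm.
E minor (natural minor) shares 0: none.
A major shares 0: none.
The most common triads (4) are shared with Ab major.

Ab major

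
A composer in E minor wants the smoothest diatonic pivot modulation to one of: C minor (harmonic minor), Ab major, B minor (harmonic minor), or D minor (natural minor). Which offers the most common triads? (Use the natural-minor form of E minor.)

B minor

Triads of E minor (natural minor): Em (i), F#dim (ii°), G (III), Am (iv), Bm (v), C (VI), D (VII).
C minor (harmonic minor) shares 1: G.
Ab major shares 0: none.
B minor (harmonic minor) shares 3: Em, G, Bm.
D minor (natural minor) shares 2: Am, C.
The most common triads (3) are shared with B minor.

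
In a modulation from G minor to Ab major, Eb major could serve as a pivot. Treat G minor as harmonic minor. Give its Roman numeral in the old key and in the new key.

The scale of G minor (harmonic minor) is G A Bb C D Eb F#; Eb is degree 6, and the triad built there (Eb-G-Bb) is major, so it is VI.
The scale of Ab major is Ab Bb C Db Eb F G; Eb is degree 5, and the triad built there (Eb-G-Bb) is major, so it is V.

VI in G minor; V in Ab major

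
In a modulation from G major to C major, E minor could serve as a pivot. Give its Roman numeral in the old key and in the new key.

vi in G major; iii in C major

The scale of G major is G A B C D E F♯; E is degree 6, and the triad built there (E-G-B) is minor, so it is vi.
The scale of C major is C D E F G A B; E is degree 3, and the triad built there (E-G-B) is minor, so it is iii.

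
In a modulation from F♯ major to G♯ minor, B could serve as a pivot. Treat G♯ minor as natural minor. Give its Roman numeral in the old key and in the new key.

The scale of F♯ major is F♯ G♯ A♯ B C♯ D♯ E♯; B is degree 4, and the triad built there (B-D♯-F♯) is major, so it is IV.
The scale of G♯ minor (natural minor) is G♯ A♯ B C♯ D♯ E F♯; B is degree 3, and the triad built there (B-D♯-F♯) is major, so it is III.

IV in F♯ major; III in G♯ minor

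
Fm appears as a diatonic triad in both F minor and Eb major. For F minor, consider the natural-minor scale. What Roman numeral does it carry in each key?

i in F minor; ii in Eb major

The scale of F minor (natural minor) is F G Ab Bb C Db Eb; F is degree 1, and the triad built there (F-Ab-C) is minor, so it is i.
The scale of Eb major is Eb F G Ab Bb C D; F is degree 2, and the triad built there (F-Ab-C) is minor, so it is ii.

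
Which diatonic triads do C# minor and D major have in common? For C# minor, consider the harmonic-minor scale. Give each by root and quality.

F#m, A

Triads in C# minor (harmonic minor): C#m (i), D#dim (ii°), Eaug (III+), F#m (iv), G# (V), A (VI), B#dim (vii°).
Triads in D major: D (I), Em (ii), F#m (iii), G (IV), A (V), Bm (vi), C#dim (vii°).
Shared triads with their functions: F#m (iv in C# minor, iii in D major); A (VI in C# minor, V in D major).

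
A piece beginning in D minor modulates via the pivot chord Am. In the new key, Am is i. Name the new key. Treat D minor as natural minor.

The numeral i denotes a minor triad on scale degree 1. With A on degree 1, the tonic of the new key is A.
Degree 1 carries a minor triad in minor keys, so the destination is A minor.
Check: the diatonic triads of A minor (natural minor) are Am (i), Bdim (ii°), C (III), Dm (iv), Em (v), F (VI), G (VII) — Am is indeed i.

A minor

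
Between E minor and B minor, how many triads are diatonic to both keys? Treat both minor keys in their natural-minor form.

Diatonic triads of E minor (natural minor): Em (i), F#dim (ii°), G (III), Am (iv), Bm (v), C (VI), D (VII).
Diatonic triads of B minor (natural minor): Bm (i), C#dim (ii°), D (III), Em (iv), F#m (v), G (VI), A (VII).
Matching root and quality in both lists: Em, G, Bm, D.
That gives 4 common triads.

4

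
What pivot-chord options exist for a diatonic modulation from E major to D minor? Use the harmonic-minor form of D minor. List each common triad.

A

Triads in E major: E (I), F#m (ii), G#m (iii), A (IV), B (V), C#m (vi), D#dim (vii°).
Triads in D minor (harmonic minor): Dm (i), Edim (ii°), Faug (III+), Gm (iv), A (V), Bb (VI), C#dim (vii°).
Shared triads with their functions: A (IV in E major, V in D minor).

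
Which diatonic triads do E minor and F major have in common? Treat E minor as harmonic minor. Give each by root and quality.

Triads in E minor (harmonic minor): Em (i), F#dim (ii°), Gaug (III+), Am (iv), B (V), C (VI), D#dim (vii°).
Triads in F major: F (I), Gm (ii), Am (iii), Bb (IV), C (V), Dm (vi), Edim (vii°).
Shared triads with their functions: Am (iv in E minor, iii in F major); C (VI in E minor, V in F major).

Am, C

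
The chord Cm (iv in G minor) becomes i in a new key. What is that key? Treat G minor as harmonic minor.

The numeral i denotes a minor triad on scale degree 1. With C on degree 1, the tonic of the new key is C.
Degree 1 carries a minor triad in minor keys, so the destination is C minor.
Check: the diatonic triads of C minor (natural minor) are Cm (i), Ddim (ii°), Eb (III), Fm (iv), Gm (v), Ab (VI), Bb (VII) — Cm is indeed i.

C minor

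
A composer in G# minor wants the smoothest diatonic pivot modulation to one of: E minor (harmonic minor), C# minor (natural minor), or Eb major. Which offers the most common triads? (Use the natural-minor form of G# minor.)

Triads of G# minor (natural minor): G# minor (i), A# diminished (ii°), B major (III), C# minor (iv), D# minor (v), E major (VI), F# major (VII).
E minor (harmonic minor) shares 1: B.
C# minor (natural minor) shares 4: G#m, B, C#m, E.
Eb major shares 0: none.
The most common triads (4) are shared with C# minor.

C# minor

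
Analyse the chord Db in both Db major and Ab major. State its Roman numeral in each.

The scale of Db major is Db Eb F Gb Ab Bb C; Db is degree 1, and the triad built there (Db-F-Ab) is major, so it is I.
The scale of Ab major is Ab Bb C Db Eb F G; Db is degree 4, and the triad built there (Db-F-Ab) is major, so it is IV.

I in Db major; IV in Ab major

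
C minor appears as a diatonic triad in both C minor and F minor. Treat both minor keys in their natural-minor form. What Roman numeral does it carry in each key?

i in C minor; v in F minor

The scale of C minor (natural minor) is C D Eb F G Ab Bb; C is degree 1, and the triad built there (C-Eb-G) is minor, so it is i.
The scale of F minor (natural minor) is F G Ab Bb C Db Eb; C is degree 5, and the triad built there (C-Eb-G) is minor, so it is v.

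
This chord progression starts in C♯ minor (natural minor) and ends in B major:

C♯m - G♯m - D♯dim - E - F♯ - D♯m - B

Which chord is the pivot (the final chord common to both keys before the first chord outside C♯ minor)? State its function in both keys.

E — III in C♯ minor, IV in B major

Chords diatonic to C♯ minor: C♯m, D♯dim, E, F♯m, G♯m, A, B.
Reading the progression, the first chord not in that set is F♯, so the modulation leaves C♯ minor there.
The chord immediately before F♯ is E, which is diatonic to both keys: III in C♯ minor and IV in B major.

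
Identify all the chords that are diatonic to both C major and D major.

Em, G

Triads in C major: C (I), Dm (ii), Em (iii), F (IV), G (V), Am (vi), Bdim (vii°).
Triads in D major: D (I), Em (ii), F#m (iii), G (IV), A (V), Bm (vi), C#dim (vii°).
Shared triads with their functions: Em (iii in C major, ii in D major); G (V in C major, IV in D major).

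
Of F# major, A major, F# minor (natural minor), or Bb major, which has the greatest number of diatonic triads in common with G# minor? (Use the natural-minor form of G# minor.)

F# major

Triads of G# minor (natural minor): G#m (i), A#dim (ii°), B (III), C#m (iv), D#m (v), E (VI), F# (VII).
F# major shares 4: G#m, B, D#m, F#.
A major shares 2: C#m, E.
F# minor (natural minor) shares 2: C#m, E.
Bb major shares 0: none.
The most common triads (4) are shared with F# major.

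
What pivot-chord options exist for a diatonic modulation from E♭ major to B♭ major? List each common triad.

E♭, Gm, B♭, Cm

Triads in E♭ major: E♭ (I), Fm (ii), Gm (iii), A♭ (IV), B♭ (V), Cm (vi), Ddim (vii°).
Triads in B♭ major: B♭ (I), Cm (ii), Dm (iii), E♭ (IV), F (V), Gm (vi), Adim (vii°).
Shared triads with their functions: E♭ (I in E♭ major, IV in B♭ major); Gm (iii in E♭ major, vi in B♭ major); B♭ (V in E♭ major, I in B♭ major); Cm (vi in E♭ major, ii in B♭ major).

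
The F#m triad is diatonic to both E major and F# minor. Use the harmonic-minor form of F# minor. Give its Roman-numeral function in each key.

ii in E major; i in F# minor

The scale of E major is E F# G# A B C# D#; F# is degree 2, and the triad built there (F#-A-C#) is minor, so it is ii.
The scale of F# minor (harmonic minor) is F# G# A B C# D E#; F# is degree 1, and the triad built there (F#-A-C#) is minor, so it is i.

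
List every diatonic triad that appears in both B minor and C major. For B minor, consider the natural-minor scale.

Triads in B minor (natural minor): B minor (i), C♯ diminished (ii°), D major (III), E minor (iv), F♯ minor (v), G major (VI), A major (VII).
Triads in C major: C major (I), D minor (ii), E minor (iii), F major (IV), G major (V), A minor (vi), B diminished (vii°).
Shared triads with their functions: E minor (iv in B minor, iii in C major); G major (VI in B minor, V in C major).

Em, G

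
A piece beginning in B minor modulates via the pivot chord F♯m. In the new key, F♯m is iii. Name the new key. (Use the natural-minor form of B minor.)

D major

The numeral iii denotes a minor triad on scale degree 3. With F♯ on degree 3, the tonic of the new key is D.
Degree 3 carries a minor triad in major keys, so the destination is D major.
Check: the diatonic triads of D major are D (I), Em (ii), F♯m (iii), G (IV), A (V), Bm (vi), C♯dim (vii°) — F♯m is indeed iii.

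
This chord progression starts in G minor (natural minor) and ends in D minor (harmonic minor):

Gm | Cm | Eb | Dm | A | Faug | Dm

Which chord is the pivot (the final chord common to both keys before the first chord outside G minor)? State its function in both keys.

Chords diatonic to G minor: Gm, Adim, Bb, Cm, Dm, Eb, F.
Reading the progression, the first chord not in that set is A, so the modulation leaves G minor there.
The chord immediately before A is Dm, which is diatonic to both keys: v in G minor and i in D minor.

Dm — v in G minor, i in D minor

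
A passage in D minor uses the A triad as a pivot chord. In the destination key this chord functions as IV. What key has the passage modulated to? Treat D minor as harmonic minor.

The numeral IV denotes a major triad on scale degree 4. With A on degree 4, the tonic of the new key is E.
Degree 4 carries a major triad in major keys, so the destination is E major.
Check: the diatonic triads of E major are E (I), F♯m (ii), G♯m (iii), A (IV), B (V), C♯m (vi), D♯dim (vii°) — A is indeed IV.

E major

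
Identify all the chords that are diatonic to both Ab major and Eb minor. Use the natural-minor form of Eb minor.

Bbm, Db

Triads in Ab major: Ab major (I), Bb minor (ii), C minor (iii), Db major (IV), Eb major (V), F minor (vi), G diminished (vii°).
Triads in Eb minor (natural minor): Eb minor (i), F diminished (ii°), Gb major (III), Ab minor (iv), Bb minor (v), Cb major (VI), Db major (VII).
Shared triads with their functions: Bb minor (ii in Ab major, v in Eb minor); Db major (IV in Ab major, VII in Eb minor).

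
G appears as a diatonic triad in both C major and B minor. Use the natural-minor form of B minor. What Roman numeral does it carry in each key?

The scale of C major is C D E F G A B; G is degree 5, and the triad built there (G-B-D) is major, so it is V.
The scale of B minor (natural minor) is B C♯ D E F♯ G A; G is degree 6, and the triad built there (G-B-D) is major, so it is VI.

V in C major; VI in B minor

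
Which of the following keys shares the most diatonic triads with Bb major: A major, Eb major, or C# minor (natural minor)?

Eb major

Triads of Bb major: Bb major (I), C minor (ii), D minor (iii), Eb major (IV), F major (V), G minor (vi), A diminished (vii°).
A major shares 0: none.
Eb major shares 4: Bb, Cm, Eb, Gm.
C# minor (natural minor) shares 0: none.
The most common triads (4) are shared with Eb major.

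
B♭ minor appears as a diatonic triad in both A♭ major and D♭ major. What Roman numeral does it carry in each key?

ii in A♭ major; vi in D♭ major

The scale of A♭ major is A♭ B♭ C D♭ E♭ F G; B♭ is degree 2, and the triad built there (B♭-D♭-F) is minor, so it is ii.
The scale of D♭ major is D♭ E♭ F G♭ A♭ B♭ C; B♭ is degree 6, and the triad built there (B♭-D♭-F) is minor, so it is vi.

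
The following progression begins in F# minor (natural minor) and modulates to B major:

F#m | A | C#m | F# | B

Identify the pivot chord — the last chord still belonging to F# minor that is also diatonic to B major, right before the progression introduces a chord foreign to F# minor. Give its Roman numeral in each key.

C#m — v in F# minor, ii in B major

Chords diatonic to F# minor: F#m, G#dim, A, Bm, C#m, D, E.
Reading the progression, the first chord not in that set is F#, so the modulation leaves F# minor there.
The chord immediately before F# is C#m, which is diatonic to both keys: v in F# minor and ii in B major.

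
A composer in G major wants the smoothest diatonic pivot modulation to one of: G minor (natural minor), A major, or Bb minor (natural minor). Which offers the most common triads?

Triads of G major: G major (I), A minor (ii), B minor (iii), C major (IV), D major (V), E minor (vi), F# diminished (vii°).
G minor (natural minor) shares 0: none.
A major shares 2: Bm, D.
Bb minor (natural minor) shares 0: none.
The most common triads (2) are shared with A major.

A major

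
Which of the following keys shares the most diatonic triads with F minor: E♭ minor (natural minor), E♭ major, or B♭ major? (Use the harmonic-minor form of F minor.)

Triads of F minor (harmonic minor): Fm (i), Gdim (ii°), A♭aug (III+), B♭m (iv), C (V), D♭ (VI), Edim (vii°).
E♭ minor (natural minor) shares 2: B♭m, D♭.
E♭ major shares 1: Fm.
B♭ major shares 0: none.
The most common triads (2) are shared with E♭ minor.

E♭ minor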